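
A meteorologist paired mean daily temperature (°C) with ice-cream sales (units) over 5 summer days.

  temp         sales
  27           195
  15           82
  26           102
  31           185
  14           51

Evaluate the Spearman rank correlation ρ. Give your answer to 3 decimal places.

Rank temp: 4, 2, 3, 5, 1
Rank sales: 5, 2, 3, 4, 1
d = rank(temp) − rank(sales): -1, 0, 0, 1, 0; Σd² = 2
ρ = 1 − 6Σd² / [n(n²−1)] = 1 − 6×2 / (5×24) = 1 − 12/120 ≈ 0.900

0.900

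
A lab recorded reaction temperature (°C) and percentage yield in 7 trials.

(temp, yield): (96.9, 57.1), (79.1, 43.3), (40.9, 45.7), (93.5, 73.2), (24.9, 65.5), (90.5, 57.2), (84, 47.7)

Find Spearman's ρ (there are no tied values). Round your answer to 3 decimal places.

Rank temp: 7, 3, 2, 6, 1, 5, 4
Rank yield: 4, 1, 2, 7, 6, 5, 3
d = rank(temp) − rank(yield): 3, 2, 0, -1, -5, 0, 1; Σd² = 40
ρ = 1 − 6Σd² / [n(n²−1)] = 1 − 6×40 / (7×48) = 1 − 240/336 ≈ 0.286

0.286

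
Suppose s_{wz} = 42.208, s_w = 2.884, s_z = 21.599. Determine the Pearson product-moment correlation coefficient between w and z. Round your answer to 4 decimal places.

r = Cov(w,z) / (s_w · s_z) = 42.208 / (2.884 × 21.599)
  = 42.208 / 62.2915 ≈ 0.6776

0.6776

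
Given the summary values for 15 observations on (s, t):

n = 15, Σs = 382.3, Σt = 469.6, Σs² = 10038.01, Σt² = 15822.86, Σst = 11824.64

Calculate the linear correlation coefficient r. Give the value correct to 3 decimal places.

-0.250

r = (nΣst − ΣsΣt) / √[(nΣs² − (Σs)²)(nΣt² − (Σt)²)]
Numerator: 15×11824.64 − 382.3×469.6 = -2158.48
Denominator: √[(150570.15 − 146153.29)(237342.9 − 220524.16)] = √[4416.86 × 16818.74] = 8618.9338
r = -2158.48 / 8618.9338 ≈ -0.250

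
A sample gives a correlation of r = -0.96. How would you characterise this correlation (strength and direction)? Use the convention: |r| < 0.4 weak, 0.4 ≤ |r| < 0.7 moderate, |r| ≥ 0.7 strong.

r = -0.96 < 0 so the relationship is negative.
|r| = 0.96, which falls in the strong range.

strong negative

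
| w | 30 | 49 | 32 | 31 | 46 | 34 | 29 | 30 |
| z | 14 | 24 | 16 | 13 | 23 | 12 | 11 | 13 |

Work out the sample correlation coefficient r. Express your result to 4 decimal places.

n = 8, Σw = 281, Σz = 126, Σw² = 10299, Σz² = 2160, Σwz = 4686
nΣwz − ΣwΣz = 37488 − 35406 = 2082
nΣw² − (Σw)² = 82392 − 78961 = 3431; nΣz² − (Σz)² = 17280 − 15876 = 1404
r = 2082 / √(3431 × 1404) = 2082 / 2194.7948 ≈ 0.9486

0.9486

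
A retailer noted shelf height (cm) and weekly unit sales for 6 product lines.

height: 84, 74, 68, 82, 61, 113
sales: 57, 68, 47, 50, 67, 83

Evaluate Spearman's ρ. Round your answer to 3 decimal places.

Rank height: 5, 3, 2, 4, 1, 6
Rank sales: 3, 5, 1, 2, 4, 6
d = rank(height) − rank(sales): 2, -2, 1, 2, -3, 0; Σd² = 22
ρ = 1 − 6Σd² / [n(n²−1)] = 1 − 6×22 / (6×35) = 1 − 132/210 ≈ 0.371

0.371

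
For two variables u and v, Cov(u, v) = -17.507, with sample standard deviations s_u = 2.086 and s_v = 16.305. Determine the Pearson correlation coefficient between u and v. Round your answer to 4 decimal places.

-0.5147

r = Cov(u,v) / (s_u · s_v) = -17.507 / (2.086 × 16.305)
  = -17.507 / 34.0122 ≈ -0.5147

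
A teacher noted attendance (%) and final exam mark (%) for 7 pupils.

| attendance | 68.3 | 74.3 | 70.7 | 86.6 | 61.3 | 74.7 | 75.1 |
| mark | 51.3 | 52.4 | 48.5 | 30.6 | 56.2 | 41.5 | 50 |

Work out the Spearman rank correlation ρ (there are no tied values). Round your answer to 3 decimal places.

Rank attendance: 2, 4, 3, 7, 1, 5, 6
Rank mark: 5, 6, 3, 1, 7, 2, 4
d = rank(attendance) − rank(mark): -3, -2, 0, 6, -6, 3, 2; Σd² = 98
ρ = 1 − 6Σd² / [n(n²−1)] = 1 − 6×98 / (7×48) = 1 − 588/336 ≈ -0.750

-0.750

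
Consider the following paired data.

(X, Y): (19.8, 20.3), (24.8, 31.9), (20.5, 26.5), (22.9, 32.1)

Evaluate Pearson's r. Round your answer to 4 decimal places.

n = 4, ΣX = 88, ΣY = 110.8, ΣX² = 1951.74, ΣY² = 3162.36, ΣXY = 2471.4
nΣXY − ΣXΣY = 9885.6 − 9750.4 = 135.2
nΣX² − (ΣX)² = 7806.96 − 7744 = 62.96; nΣY² − (ΣY)² = 12649.44 − 12276.64 = 372.8
r = 135.2 / √(62.96 × 372.8) = 135.2 / 153.2041 ≈ 0.8825

0.8825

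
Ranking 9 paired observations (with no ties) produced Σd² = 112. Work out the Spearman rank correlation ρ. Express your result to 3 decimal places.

0.067

ρ = 1 − 6Σd² / [n(n²−1)] = 1 − 6×112 / (9×80)
  = 1 − 672/720 = 1 − 0.9333 ≈ 0.067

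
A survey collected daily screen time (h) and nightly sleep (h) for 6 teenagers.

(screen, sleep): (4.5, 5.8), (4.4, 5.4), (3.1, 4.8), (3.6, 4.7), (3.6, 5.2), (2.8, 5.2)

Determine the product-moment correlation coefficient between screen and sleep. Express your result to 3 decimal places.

0.663

n = 6, Σx = 22, Σy = 31.1, Σx² = 82.98, Σy² = 162.01, Σxy = 114.94
nΣxy − ΣxΣy = 689.64 − 684.2 = 5.44
nΣx² − (Σx)² = 497.88 − 484 = 13.88; nΣy² − (Σy)² = 972.06 − 967.21 = 4.85
r = 5.44 / √(13.88 × 4.85) = 5.44 / 8.2048 ≈ 0.663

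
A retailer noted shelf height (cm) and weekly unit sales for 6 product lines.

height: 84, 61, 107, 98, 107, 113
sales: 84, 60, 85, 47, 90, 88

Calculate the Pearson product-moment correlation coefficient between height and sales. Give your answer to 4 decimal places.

0.4970

n = 6, Σx = 570, Σy = 454, Σx² = 56048, Σy² = 35934, Σxy = 43991
nΣxy − ΣxΣy = 263946 − 258780 = 5166
nΣx² − (Σx)² = 336288 − 324900 = 11388; nΣy² − (Σy)² = 215604 − 206116 = 9488
r = 5166 / √(11388 × 9488) = 5166 / 10394.6786 ≈ 0.4970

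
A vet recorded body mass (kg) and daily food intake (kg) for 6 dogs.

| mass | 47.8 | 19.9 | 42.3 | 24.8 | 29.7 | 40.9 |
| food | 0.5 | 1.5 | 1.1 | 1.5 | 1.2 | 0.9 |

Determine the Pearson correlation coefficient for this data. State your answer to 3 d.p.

-0.923

n = 6, Σx = 205.4, Σy = 6.7, Σx² = 7640.08, Σy² = 8.21, Σxy = 209.93
nΣxy − ΣxΣy = 1259.58 − 1376.18 = -116.6
nΣx² − (Σx)² = 45840.48 − 42189.16 = 3651.32; nΣy² − (Σy)² = 49.26 − 44.89 = 4.37
r = -116.6 / √(3651.32 × 4.37) = -116.6 / 126.3181 ≈ -0.923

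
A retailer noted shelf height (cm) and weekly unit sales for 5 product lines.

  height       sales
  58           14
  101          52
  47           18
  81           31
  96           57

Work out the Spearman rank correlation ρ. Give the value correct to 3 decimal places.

0.800

Rank height: 2, 5, 1, 3, 4
Rank sales: 1, 4, 2, 3, 5
d = rank(height) − rank(sales): 1, 1, -1, 0, -1; Σd² = 4
ρ = 1 − 6Σd² / [n(n²−1)] = 1 − 6×4 / (5×24) = 1 − 24/120 ≈ 0.800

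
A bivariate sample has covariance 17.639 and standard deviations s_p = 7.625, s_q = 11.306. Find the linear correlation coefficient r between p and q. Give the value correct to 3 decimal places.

r = Cov(p,q) / (s_p · s_q) = 17.639 / (7.625 × 11.306)
  = 17.639 / 86.2082 ≈ 0.205

0.205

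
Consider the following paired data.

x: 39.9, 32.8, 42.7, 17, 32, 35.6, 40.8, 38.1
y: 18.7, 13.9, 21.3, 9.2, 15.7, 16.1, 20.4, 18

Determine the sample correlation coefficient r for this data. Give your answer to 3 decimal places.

n = 8, Σx = 278.9, Σy = 133.3, Σx² = 10187.75, Σy² = 2327.09, Σxy = 4861.64
nΣxy − ΣxΣy = 38893.12 − 37177.37 = 1715.75
nΣx² − (Σx)² = 81502 − 77785.21 = 3716.79; nΣy² − (Σy)² = 18616.72 − 17768.89 = 847.83
r = 1715.75 / √(3716.79 × 847.83) = 1715.75 / 1775.1637 ≈ 0.967

0.967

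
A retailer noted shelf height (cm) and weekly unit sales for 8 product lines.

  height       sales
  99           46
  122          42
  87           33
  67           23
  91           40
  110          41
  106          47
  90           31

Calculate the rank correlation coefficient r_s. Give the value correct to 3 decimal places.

0.786

Rank height: 5, 8, 2, 1, 4, 7, 6, 3
Rank sales: 7, 6, 3, 1, 4, 5, 8, 2
d = rank(height) − rank(sales): -2, 2, -1, 0, 0, 2, -2, 1; Σd² = 18
ρ = 1 − 6Σd² / [n(n²−1)] = 1 − 6×18 / (8×63) = 1 − 108/504 ≈ 0.786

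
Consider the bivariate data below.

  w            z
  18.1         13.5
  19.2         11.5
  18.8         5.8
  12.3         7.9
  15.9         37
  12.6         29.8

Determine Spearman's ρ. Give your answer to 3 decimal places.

-0.257

Rank w: 4, 6, 5, 1, 3, 2
Rank z: 4, 3, 1, 2, 6, 5
d = rank(w) − rank(z): 0, 3, 4, -1, -3, -3; Σd² = 44
ρ = 1 − 6Σd² / [n(n²−1)] = 1 − 6×44 / (6×35) = 1 − 264/210 ≈ -0.257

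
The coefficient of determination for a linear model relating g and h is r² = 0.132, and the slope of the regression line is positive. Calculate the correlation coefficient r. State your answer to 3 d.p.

0.363

|r| = √0.132 = 0.363
The association is positive, so r = 0.363.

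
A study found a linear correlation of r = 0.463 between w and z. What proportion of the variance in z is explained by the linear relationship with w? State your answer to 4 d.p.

r² = (0.463)² = 0.2144

0.2144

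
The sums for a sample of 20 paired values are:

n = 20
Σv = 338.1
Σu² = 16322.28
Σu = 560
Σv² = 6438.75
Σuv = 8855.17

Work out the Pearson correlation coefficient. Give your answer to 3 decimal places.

-0.897

r = (nΣuv − ΣuΣv) / √[(nΣu² − (Σu)²)(nΣv² − (Σv)²)]
Numerator: 20×8855.17 − 560×338.1 = -12232.6
Denominator: √[(326445.6 − 313600)(128775 − 114311.61)] = √[12845.6 × 14463.39] = 13630.5144
r = -12232.6 / 13630.5144 ≈ -0.897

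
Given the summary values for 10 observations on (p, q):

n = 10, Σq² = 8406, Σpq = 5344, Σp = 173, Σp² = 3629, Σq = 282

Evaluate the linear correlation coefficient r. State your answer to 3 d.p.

r = (nΣpq − ΣpΣq) / √[(nΣp² − (Σp)²)(nΣq² − (Σq)²)]
Numerator: 10×5344 − 173×282 = 4654
Denominator: √[(36290 − 29929)(84060 − 79524)] = √[6361 × 4536] = 5371.5450
r = 4654 / 5371.5450 ≈ 0.866

0.866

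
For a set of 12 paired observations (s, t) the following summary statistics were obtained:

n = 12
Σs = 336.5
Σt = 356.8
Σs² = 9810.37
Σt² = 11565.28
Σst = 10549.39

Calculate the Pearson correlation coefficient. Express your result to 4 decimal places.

r = (nΣst − ΣsΣt) / √[(nΣs² − (Σs)²)(nΣt² − (Σt)²)]
Numerator: 12×10549.39 − 336.5×356.8 = 6529.48
Denominator: √[(117724.44 − 113232.25)(138783.36 − 127306.24)] = √[4492.19 × 11477.12] = 7180.3484
r = 6529.48 / 7180.3484 ≈ 0.9094

0.9094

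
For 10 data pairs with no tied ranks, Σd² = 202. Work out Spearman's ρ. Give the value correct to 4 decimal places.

ρ = 1 − 6Σd² / [n(n²−1)] = 1 − 6×202 / (10×99)
  = 1 − 1212/990 = 1 − 1.22424 ≈ -0.2242

-0.2242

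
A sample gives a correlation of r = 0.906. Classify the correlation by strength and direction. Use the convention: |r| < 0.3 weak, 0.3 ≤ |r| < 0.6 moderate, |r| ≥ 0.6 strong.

r = 0.906 > 0 so the relationship is positive.
|r| = 0.906, which falls in the strong range.

strong positive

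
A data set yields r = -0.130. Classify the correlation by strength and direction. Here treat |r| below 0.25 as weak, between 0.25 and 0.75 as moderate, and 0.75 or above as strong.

weak negative

r = -0.130 < 0 so the relationship is negative.
|r| = 0.130, which falls in the weak range.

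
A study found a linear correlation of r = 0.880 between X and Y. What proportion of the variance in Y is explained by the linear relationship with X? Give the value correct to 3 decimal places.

r² = (0.880)² = 0.774

0.774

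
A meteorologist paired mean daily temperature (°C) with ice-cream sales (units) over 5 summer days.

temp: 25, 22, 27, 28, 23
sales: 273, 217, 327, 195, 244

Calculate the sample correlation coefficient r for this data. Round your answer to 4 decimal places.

0.1905

n = 5, Σx = 125, Σy = 1256, Σx² = 3151, Σy² = 326108, Σxy = 31500
nΣxy − ΣxΣy = 157500 − 157000 = 500
nΣx² − (Σx)² = 15755 − 15625 = 130; nΣy² − (Σy)² = 1630540 − 1577536 = 53004
r = 500 / √(130 × 53004) = 500 / 2624.9800 ≈ 0.1905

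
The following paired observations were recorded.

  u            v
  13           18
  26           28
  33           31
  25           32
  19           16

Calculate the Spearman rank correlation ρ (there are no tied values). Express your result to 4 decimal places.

Rank u: 1, 4, 5, 3, 2
Rank v: 2, 3, 4, 5, 1
d = rank(u) − rank(v): -1, 1, 1, -2, 1; Σd² = 8
ρ = 1 − 6Σd² / [n(n²−1)] = 1 − 6×8 / (5×24) = 1 − 48/120 ≈ 0.6000

0.6000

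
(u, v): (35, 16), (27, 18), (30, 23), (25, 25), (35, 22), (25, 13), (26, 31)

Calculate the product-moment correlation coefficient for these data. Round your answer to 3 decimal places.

n = 7, Σu = 203, Σv = 148, Σu² = 6005, Σv² = 3348, Σuv = 4262
nΣuv − ΣuΣv = 29834 − 30044 = -210
nΣu² − (Σu)² = 42035 − 41209 = 826; nΣv² − (Σv)² = 23436 − 21904 = 1532
r = -210 / √(826 × 1532) = -210 / 1124.9142 ≈ -0.187

-0.187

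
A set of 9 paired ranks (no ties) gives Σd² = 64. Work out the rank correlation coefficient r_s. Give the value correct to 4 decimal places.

0.4667

ρ = 1 − 6Σd² / [n(n²−1)] = 1 − 6×64 / (9×80)
  = 1 − 384/720 = 1 − 0.53333 ≈ 0.4667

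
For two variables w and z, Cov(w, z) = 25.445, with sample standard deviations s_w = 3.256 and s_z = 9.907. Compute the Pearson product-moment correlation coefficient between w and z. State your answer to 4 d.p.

0.7888

r = Cov(w,z) / (s_w · s_z) = 25.445 / (3.256 × 9.907)
  = 25.445 / 32.2572 ≈ 0.7888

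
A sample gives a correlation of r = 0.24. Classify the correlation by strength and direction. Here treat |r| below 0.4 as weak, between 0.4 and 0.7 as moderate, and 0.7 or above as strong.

weak positive

r = 0.24 > 0 so the relationship is positive.
|r| = 0.24, which falls in the weak range.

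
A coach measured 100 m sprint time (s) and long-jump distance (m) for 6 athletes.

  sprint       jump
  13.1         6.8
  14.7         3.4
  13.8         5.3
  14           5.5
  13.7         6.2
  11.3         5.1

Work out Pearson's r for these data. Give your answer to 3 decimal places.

-0.315

n = 6, Σx = 80.6, Σy = 32.3, Σx² = 1089.52, Σy² = 180.59, Σxy = 431.77
nΣxy − ΣxΣy = 2590.62 − 2603.38 = -12.76
nΣx² − (Σx)² = 6537.12 − 6496.36 = 40.76; nΣy² − (Σy)² = 1083.54 − 1043.29 = 40.25
r = -12.76 / √(40.76 × 40.25) = -12.76 / 40.5042 ≈ -0.315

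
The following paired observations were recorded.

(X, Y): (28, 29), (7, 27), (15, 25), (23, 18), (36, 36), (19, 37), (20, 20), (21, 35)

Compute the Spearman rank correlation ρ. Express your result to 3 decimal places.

0.167

Rank X: 7, 1, 2, 6, 8, 3, 4, 5
Rank Y: 5, 4, 3, 1, 7, 8, 2, 6
d = rank(X) − rank(Y): 2, -3, -1, 5, 1, -5, 2, -1; Σd² = 70
ρ = 1 − 6Σd² / [n(n²−1)] = 1 − 6×70 / (8×63) = 1 − 420/504 ≈ 0.167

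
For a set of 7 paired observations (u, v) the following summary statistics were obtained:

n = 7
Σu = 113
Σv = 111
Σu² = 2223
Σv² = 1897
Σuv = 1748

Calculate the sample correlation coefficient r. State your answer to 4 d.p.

r = (nΣuv − ΣuΣv) / √[(nΣu² − (Σu)²)(nΣv² − (Σv)²)]
Numerator: 7×1748 − 113×111 = -307
Denominator: √[(15561 − 12769)(13279 − 12321)] = √[2792 × 958] = 1635.4620
r = -307 / 1635.4620 ≈ -0.1877

-0.1877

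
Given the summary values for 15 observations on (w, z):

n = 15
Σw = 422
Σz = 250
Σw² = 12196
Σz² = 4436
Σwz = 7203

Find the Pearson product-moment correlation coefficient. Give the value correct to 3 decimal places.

0.575

r = (nΣwz − ΣwΣz) / √[(nΣw² − (Σw)²)(nΣz² − (Σz)²)]
Numerator: 15×7203 − 422×250 = 2545
Denominator: √[(182940 − 178084)(66540 − 62500)] = √[4856 × 4040] = 4429.2482
r = 2545 / 4429.2482 ≈ 0.575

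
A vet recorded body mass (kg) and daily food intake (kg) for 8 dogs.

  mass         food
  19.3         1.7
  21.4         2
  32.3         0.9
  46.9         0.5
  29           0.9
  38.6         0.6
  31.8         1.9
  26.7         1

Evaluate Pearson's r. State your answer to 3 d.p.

-0.743

n = 8, Σx = 246, Σy = 9.5, Σx² = 8128.44, Σy² = 13.73, Σxy = 264.51
nΣxy − ΣxΣy = 2116.08 − 2337 = -220.92
nΣx² − (Σx)² = 65027.52 − 60516 = 4511.52; nΣy² − (Σy)² = 109.84 − 90.25 = 19.59
r = -220.92 / √(4511.52 × 19.59) = -220.92 / 297.2889 ≈ -0.743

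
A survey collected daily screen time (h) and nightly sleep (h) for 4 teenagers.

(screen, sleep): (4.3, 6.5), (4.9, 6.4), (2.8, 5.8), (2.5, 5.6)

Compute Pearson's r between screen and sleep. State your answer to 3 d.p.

n = 4, Σx = 14.5, Σy = 24.3, Σx² = 56.59, Σy² = 148.21, Σxy = 89.55
nΣxy − ΣxΣy = 358.2 − 352.35 = 5.85
nΣx² − (Σx)² = 226.36 − 210.25 = 16.11; nΣy² − (Σy)² = 592.84 − 590.49 = 2.35
r = 5.85 / √(16.11 × 2.35) = 5.85 / 6.1529 ≈ 0.951

0.951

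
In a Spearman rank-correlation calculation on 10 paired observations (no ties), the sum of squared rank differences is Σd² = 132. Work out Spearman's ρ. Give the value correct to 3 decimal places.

ρ = 1 − 6Σd² / [n(n²−1)] = 1 − 6×132 / (10×99)
  = 1 − 792/990 = 1 − 0.8000 ≈ 0.200

0.200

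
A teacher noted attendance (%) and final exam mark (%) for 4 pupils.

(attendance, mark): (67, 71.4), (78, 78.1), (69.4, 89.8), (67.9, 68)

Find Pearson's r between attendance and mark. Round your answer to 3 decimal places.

n = 4, Σx = 282.3, Σy = 307.3, Σx² = 19999.77, Σy² = 23885.61, Σxy = 21724.92
nΣxy − ΣxΣy = 86899.68 − 86750.79 = 148.89
nΣx² − (Σx)² = 79999.08 − 79693.29 = 305.79; nΣy² − (Σy)² = 95542.44 − 94433.29 = 1109.15
r = 148.89 / √(305.79 × 1109.15) = 148.89 / 582.3804 ≈ 0.256

0.256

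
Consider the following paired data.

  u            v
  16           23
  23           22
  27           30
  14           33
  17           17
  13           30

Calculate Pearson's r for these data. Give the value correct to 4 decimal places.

-0.0991

n = 6, Σu = 110, Σv = 155, Σu² = 2168, Σv² = 4191, Σuv = 2825
nΣuv − ΣuΣv = 16950 − 17050 = -100
nΣu² − (Σu)² = 13008 − 12100 = 908; nΣv² − (Σv)² = 25146 − 24025 = 1121
r = -100 / √(908 × 1121) = -100 / 1008.8944 ≈ -0.0991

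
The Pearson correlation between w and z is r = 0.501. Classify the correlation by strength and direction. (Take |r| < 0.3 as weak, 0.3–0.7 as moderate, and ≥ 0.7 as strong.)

moderate positive

r = 0.501 > 0 so the relationship is positive.
|r| = 0.501, which falls in the moderate range.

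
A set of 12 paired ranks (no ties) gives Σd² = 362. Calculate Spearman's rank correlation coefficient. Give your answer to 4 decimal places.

-0.2657

ρ = 1 − 6Σd² / [n(n²−1)] = 1 − 6×362 / (12×143)
  = 1 − 2172/1716 = 1 − 1.26573 ≈ -0.2657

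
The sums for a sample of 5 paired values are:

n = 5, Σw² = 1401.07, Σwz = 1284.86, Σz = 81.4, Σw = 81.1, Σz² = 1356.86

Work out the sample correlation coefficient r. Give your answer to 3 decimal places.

-0.681

r = (nΣwz − ΣwΣz) / √[(nΣw² − (Σw)²)(nΣz² − (Σz)²)]
Numerator: 5×1284.86 − 81.1×81.4 = -177.24
Denominator: √[(7005.35 − 6577.21)(6784.3 − 6625.96)] = √[428.14 × 158.34] = 260.3684
r = -177.24 / 260.3684 ≈ -0.681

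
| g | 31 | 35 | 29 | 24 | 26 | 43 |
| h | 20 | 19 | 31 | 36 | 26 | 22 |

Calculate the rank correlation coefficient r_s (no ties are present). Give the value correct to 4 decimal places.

Rank g: 4, 5, 3, 1, 2, 6
Rank h: 2, 1, 5, 6, 4, 3
d = rank(g) − rank(h): 2, 4, -2, -5, -2, 3; Σd² = 62
ρ = 1 − 6Σd² / [n(n²−1)] = 1 − 6×62 / (6×35) = 1 − 372/210 ≈ -0.7714

-0.7714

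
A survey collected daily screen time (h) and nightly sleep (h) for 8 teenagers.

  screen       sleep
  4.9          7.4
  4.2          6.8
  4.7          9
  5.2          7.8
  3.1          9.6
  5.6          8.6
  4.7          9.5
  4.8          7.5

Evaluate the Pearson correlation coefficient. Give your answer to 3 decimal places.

-0.289

n = 8, Σx = 37.2, Σy = 66.2, Σx² = 176.88, Σy² = 555.46, Σxy = 306.25
nΣxy − ΣxΣy = 2450 − 2462.64 = -12.64
nΣx² − (Σx)² = 1415.04 − 1383.84 = 31.2; nΣy² − (Σy)² = 4443.68 − 4382.44 = 61.24
r = -12.64 / √(31.2 × 61.24) = -12.64 / 43.7114 ≈ -0.289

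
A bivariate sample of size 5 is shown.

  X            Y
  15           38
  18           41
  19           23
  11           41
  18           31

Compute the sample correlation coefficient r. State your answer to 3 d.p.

n = 5, ΣX = 81, ΣY = 174, ΣX² = 1355, ΣY² = 6296, ΣXY = 2754
nΣXY − ΣXΣY = 13770 − 14094 = -324
nΣX² − (ΣX)² = 6775 − 6561 = 214; nΣY² − (ΣY)² = 31480 − 30276 = 1204
r = -324 / √(214 × 1204) = -324 / 507.5983 ≈ -0.638

-0.638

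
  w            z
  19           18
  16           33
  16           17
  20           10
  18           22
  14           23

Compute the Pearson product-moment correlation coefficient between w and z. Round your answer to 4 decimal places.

-0.6032

n = 6, Σw = 103, Σz = 123, Σw² = 1793, Σz² = 2815, Σwz = 2060
nΣwz − ΣwΣz = 12360 − 12669 = -309
nΣw² − (Σw)² = 10758 − 10609 = 149; nΣz² − (Σz)² = 16890 − 15129 = 1761
r = -309 / √(149 × 1761) = -309 / 512.2392 ≈ -0.6032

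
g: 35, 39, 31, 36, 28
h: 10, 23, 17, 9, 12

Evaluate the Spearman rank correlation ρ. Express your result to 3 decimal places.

0.100

Rank g: 3, 5, 2, 4, 1
Rank h: 2, 5, 4, 1, 3
d = rank(g) − rank(h): 1, 0, -2, 3, -2; Σd² = 18
ρ = 1 − 6Σd² / [n(n²−1)] = 1 − 6×18 / (5×24) = 1 − 108/120 ≈ 0.100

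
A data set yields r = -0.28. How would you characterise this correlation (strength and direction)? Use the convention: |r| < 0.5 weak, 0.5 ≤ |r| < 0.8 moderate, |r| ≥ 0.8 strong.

weak negative

r = -0.28 < 0 so the relationship is negative.
|r| = 0.28, which falls in the weak range.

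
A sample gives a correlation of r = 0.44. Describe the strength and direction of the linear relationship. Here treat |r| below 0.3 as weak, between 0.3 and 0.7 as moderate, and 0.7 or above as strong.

r = 0.44 > 0 so the relationship is positive.
|r| = 0.44, which falls in the moderate range.

moderate positive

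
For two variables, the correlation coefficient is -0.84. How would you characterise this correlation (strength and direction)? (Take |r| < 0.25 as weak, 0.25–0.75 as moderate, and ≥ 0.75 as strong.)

r = -0.84 < 0 so the relationship is negative.
|r| = 0.84, which falls in the strong range.

strong negative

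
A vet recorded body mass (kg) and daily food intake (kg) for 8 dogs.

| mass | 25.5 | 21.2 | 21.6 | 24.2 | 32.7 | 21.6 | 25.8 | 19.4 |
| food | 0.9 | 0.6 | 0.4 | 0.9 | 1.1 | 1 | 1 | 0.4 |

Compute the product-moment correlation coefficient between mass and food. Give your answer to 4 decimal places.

n = 8, Σx = 192, Σy = 6.3, Σx² = 4729.74, Σy² = 5.51, Σxy = 157.22
nΣxy − ΣxΣy = 1257.76 − 1209.6 = 48.16
nΣx² − (Σx)² = 37837.92 − 36864 = 973.92; nΣy² − (Σy)² = 44.08 − 39.69 = 4.39
r = 48.16 / √(973.92 × 4.39) = 48.16 / 65.3874 ≈ 0.7365

0.7365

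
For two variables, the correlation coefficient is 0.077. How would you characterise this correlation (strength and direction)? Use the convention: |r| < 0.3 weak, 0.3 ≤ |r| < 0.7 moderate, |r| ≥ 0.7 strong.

r = 0.077 > 0 so the relationship is positive.
|r| = 0.077, which falls in the weak range.

weak positive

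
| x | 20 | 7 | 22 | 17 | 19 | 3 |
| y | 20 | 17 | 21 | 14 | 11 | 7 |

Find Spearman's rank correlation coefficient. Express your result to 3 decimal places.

0.771

Rank x: 5, 2, 6, 3, 4, 1
Rank y: 5, 4, 6, 3, 2, 1
d = rank(x) − rank(y): 0, -2, 0, 0, 2, 0; Σd² = 8
ρ = 1 − 6Σd² / [n(n²−1)] = 1 − 6×8 / (6×35) = 1 − 48/210 ≈ 0.771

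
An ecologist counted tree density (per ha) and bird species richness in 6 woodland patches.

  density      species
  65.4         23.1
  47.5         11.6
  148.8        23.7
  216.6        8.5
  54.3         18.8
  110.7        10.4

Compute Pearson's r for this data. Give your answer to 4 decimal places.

-0.3172

n = 6, Σx = 643.3, Σy = 96.1, Σx² = 90793.39, Σy² = 1763.71, Σxy = 9601.52
nΣxy − ΣxΣy = 57609.12 − 61821.13 = -4212.01
nΣx² − (Σx)² = 544760.34 − 413834.89 = 130925.45; nΣy² − (Σy)² = 10582.26 − 9235.21 = 1347.05
r = -4212.01 / √(130925.45 × 1347.05) = -4212.01 / 13280.1780 ≈ -0.3172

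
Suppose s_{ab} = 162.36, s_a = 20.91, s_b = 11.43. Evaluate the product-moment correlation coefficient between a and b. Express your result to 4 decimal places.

r = Cov(a,b) / (s_a · s_b) = 162.36 / (20.91 × 11.43)
  = 162.36 / 239.0013 ≈ 0.6793

0.6793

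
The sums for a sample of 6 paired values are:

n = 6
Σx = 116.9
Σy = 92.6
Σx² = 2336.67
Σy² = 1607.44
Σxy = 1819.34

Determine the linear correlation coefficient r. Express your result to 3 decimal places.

0.148

r = (nΣxy − ΣxΣy) / √[(nΣx² − (Σx)²)(nΣy² − (Σy)²)]
Numerator: 6×1819.34 − 116.9×92.6 = 91.1
Denominator: √[(14020.02 − 13665.61)(9644.64 − 8574.76)] = √[354.41 × 1069.88] = 615.7728
r = 91.1 / 615.7728 ≈ 0.148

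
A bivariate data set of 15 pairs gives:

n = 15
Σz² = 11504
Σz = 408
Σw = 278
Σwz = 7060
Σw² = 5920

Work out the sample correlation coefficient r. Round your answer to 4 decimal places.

r = (nΣwz − ΣwΣz) / √[(nΣw² − (Σw)²)(nΣz² − (Σz)²)]
Numerator: 15×7060 − 278×408 = -7524
Denominator: √[(88800 − 77284)(172560 − 166464)] = √[11516 × 6096] = 8378.6357
r = -7524 / 8378.6357 ≈ -0.8980

-0.8980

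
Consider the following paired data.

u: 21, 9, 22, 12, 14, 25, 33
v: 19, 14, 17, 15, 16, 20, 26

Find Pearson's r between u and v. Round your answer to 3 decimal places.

n = 7, Σu = 136, Σv = 127, Σu² = 3060, Σv² = 2403, Σuv = 2661
nΣuv − ΣuΣv = 18627 − 17272 = 1355
nΣu² − (Σu)² = 21420 − 18496 = 2924; nΣv² − (Σv)² = 16821 − 16129 = 692
r = 1355 / √(2924 × 692) = 1355 / 1422.4655 ≈ 0.953

0.953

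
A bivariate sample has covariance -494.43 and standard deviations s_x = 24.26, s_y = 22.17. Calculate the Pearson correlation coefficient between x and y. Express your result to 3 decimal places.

-0.919

r = Cov(x,y) / (s_x · s_y) = -494.43 / (24.26 × 22.17)
  = -494.43 / 537.8442 ≈ -0.919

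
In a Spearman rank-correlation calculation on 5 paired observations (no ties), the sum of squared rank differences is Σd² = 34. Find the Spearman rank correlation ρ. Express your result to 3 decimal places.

-0.700

ρ = 1 − 6Σd² / [n(n²−1)] = 1 − 6×34 / (5×24)
  = 1 − 204/120 = 1 − 1.7000 ≈ -0.700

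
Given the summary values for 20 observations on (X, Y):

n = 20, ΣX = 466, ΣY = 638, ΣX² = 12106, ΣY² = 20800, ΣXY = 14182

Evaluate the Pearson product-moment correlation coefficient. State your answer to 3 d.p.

r = (nΣXY − ΣXΣY) / √[(nΣX² − (ΣX)²)(nΣY² − (ΣY)²)]
Numerator: 20×14182 − 466×638 = -13668
Denominator: √[(242120 − 217156)(416000 − 407044)] = √[24964 × 8956] = 14952.5110
r = -13668 / 14952.5110 ≈ -0.914

-0.914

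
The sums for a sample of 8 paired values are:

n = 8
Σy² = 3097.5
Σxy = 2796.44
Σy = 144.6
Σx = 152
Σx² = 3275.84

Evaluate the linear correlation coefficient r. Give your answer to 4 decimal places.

r = (nΣxy − ΣxΣy) / √[(nΣx² − (Σx)²)(nΣy² − (Σy)²)]
Numerator: 8×2796.44 − 152×144.6 = 392.32
Denominator: √[(26206.72 − 23104)(24780 − 20909.16)] = √[3102.72 × 3870.84] = 3465.5638
r = 392.32 / 3465.5638 ≈ 0.1132

0.1132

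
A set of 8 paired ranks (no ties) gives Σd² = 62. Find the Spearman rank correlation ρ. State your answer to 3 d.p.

0.262

ρ = 1 − 6Σd² / [n(n²−1)] = 1 − 6×62 / (8×63)
  = 1 − 372/504 = 1 − 0.7381 ≈ 0.262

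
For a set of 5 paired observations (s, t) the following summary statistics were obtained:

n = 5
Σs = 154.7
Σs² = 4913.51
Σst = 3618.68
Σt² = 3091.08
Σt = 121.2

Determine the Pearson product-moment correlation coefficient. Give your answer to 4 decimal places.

-0.9406

r = (nΣst − ΣsΣt) / √[(nΣs² − (Σs)²)(nΣt² − (Σt)²)]
Numerator: 5×3618.68 − 154.7×121.2 = -656.24
Denominator: √[(24567.55 − 23932.09)(15455.4 − 14689.44)] = √[635.46 × 765.96] = 697.6654
r = -656.24 / 697.6654 ≈ -0.9406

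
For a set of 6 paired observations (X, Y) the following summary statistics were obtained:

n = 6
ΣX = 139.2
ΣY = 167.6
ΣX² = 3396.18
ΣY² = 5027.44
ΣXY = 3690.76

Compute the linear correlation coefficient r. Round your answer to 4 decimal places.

r = (nΣXY − ΣXΣY) / √[(nΣX² − (ΣX)²)(nΣY² − (ΣY)²)]
Numerator: 6×3690.76 − 139.2×167.6 = -1185.36
Denominator: √[(20377.08 − 19376.64)(30164.64 − 28089.76)] = √[1000.44 × 2074.88] = 1440.7612
r = -1185.36 / 1440.7612 ≈ -0.8227

-0.8227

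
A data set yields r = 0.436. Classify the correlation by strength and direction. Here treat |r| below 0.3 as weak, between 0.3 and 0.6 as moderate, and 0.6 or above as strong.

moderate positive

r = 0.436 > 0 so the relationship is positive.
|r| = 0.436, which falls in the moderate range.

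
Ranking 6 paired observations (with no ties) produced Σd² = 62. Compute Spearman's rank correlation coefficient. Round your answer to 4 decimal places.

-0.7714

ρ = 1 − 6Σd² / [n(n²−1)] = 1 − 6×62 / (6×35)
  = 1 − 372/210 = 1 − 1.77143 ≈ -0.7714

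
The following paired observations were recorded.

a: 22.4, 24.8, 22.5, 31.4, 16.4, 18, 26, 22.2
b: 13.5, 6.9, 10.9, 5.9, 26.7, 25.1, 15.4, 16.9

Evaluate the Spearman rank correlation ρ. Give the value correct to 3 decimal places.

Rank a: 4, 6, 5, 8, 1, 2, 7, 3
Rank b: 4, 2, 3, 1, 8, 7, 5, 6
d = rank(a) − rank(b): 0, 4, 2, 7, -7, -5, 2, -3; Σd² = 156
ρ = 1 − 6Σd² / [n(n²−1)] = 1 − 6×156 / (8×63) = 1 − 936/504 ≈ -0.857

-0.857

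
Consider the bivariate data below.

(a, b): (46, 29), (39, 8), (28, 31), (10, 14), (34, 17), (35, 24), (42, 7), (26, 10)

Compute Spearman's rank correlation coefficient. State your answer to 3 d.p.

Rank a: 8, 6, 3, 1, 4, 5, 7, 2
Rank b: 7, 2, 8, 4, 5, 6, 1, 3
d = rank(a) − rank(b): 1, 4, -5, -3, -1, -1, 6, -1; Σd² = 90
ρ = 1 − 6Σd² / [n(n²−1)] = 1 − 6×90 / (8×63) = 1 − 540/504 ≈ -0.071

-0.071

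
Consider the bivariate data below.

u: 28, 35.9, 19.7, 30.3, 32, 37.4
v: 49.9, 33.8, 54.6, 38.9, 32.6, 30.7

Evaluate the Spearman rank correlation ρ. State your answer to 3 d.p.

Rank u: 2, 5, 1, 3, 4, 6
Rank v: 5, 3, 6, 4, 2, 1
d = rank(u) − rank(v): -3, 2, -5, -1, 2, 5; Σd² = 68
ρ = 1 − 6Σd² / [n(n²−1)] = 1 − 6×68 / (6×35) = 1 − 408/210 ≈ -0.943

-0.943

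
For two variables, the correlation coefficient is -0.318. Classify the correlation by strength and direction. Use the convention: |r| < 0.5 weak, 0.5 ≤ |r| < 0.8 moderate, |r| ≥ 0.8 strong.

weak negative

r = -0.318 < 0 so the relationship is negative.
|r| = 0.318, which falls in the weak range.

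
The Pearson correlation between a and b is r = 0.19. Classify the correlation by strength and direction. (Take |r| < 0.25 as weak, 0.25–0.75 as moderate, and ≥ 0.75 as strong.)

weak positive

r = 0.19 > 0 so the relationship is positive.
|r| = 0.19, which falls in the weak range.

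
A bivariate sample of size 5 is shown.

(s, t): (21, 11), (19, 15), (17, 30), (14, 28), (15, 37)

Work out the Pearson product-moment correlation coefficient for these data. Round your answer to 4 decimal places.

-0.8707

n = 5, Σs = 86, Σt = 121, Σs² = 1512, Σt² = 3399, Σst = 1973
nΣst − ΣsΣt = 9865 − 10406 = -541
nΣs² − (Σs)² = 7560 − 7396 = 164; nΣt² − (Σt)² = 16995 − 14641 = 2354
r = -541 / √(164 × 2354) = -541 / 621.3340 ≈ -0.8707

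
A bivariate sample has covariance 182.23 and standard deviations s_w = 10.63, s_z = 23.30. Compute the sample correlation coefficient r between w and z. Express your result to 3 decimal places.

0.736

r = Cov(w,z) / (s_w · s_z) = 182.23 / (10.63 × 23.30)
  = 182.23 / 247.6790 ≈ 0.736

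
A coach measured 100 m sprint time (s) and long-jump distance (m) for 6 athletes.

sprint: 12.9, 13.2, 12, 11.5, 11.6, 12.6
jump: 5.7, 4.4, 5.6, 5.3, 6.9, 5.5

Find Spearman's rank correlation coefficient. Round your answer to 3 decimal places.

Rank sprint: 5, 6, 3, 1, 2, 4
Rank jump: 5, 1, 4, 2, 6, 3
d = rank(sprint) − rank(jump): 0, 5, -1, -1, -4, 1; Σd² = 44
ρ = 1 − 6Σd² / [n(n²−1)] = 1 − 6×44 / (6×35) = 1 − 264/210 ≈ -0.257

-0.257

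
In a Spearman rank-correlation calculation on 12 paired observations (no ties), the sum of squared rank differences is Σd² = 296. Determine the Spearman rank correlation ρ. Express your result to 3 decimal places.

ρ = 1 − 6Σd² / [n(n²−1)] = 1 − 6×296 / (12×143)
  = 1 − 1776/1716 = 1 − 1.0350 ≈ -0.035

-0.035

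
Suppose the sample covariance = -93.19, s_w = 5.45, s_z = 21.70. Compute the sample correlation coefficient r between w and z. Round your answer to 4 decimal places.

-0.7880

r = Cov(w,z) / (s_w · s_z) = -93.19 / (5.45 × 21.70)
  = -93.19 / 118.2650 ≈ -0.7880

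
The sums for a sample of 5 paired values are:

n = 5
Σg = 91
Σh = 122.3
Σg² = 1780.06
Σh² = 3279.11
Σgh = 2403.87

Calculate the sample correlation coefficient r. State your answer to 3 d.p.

0.943

r = (nΣgh − ΣgΣh) / √[(nΣg² − (Σg)²)(nΣh² − (Σh)²)]
Numerator: 5×2403.87 − 91×122.3 = 890.05
Denominator: √[(8900.3 − 8281)(16395.55 − 14957.29)] = √[619.3 × 1438.26] = 943.7767
r = 890.05 / 943.7767 ≈ 0.943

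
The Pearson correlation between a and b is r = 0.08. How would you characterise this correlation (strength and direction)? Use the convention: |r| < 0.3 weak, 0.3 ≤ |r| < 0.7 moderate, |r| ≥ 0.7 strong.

weak positive

r = 0.08 > 0 so the relationship is positive.
|r| = 0.08, which falls in the weak range.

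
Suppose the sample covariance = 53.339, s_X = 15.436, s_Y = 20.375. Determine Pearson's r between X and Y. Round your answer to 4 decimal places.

0.1696

r = Cov(X,Y) / (s_X · s_Y) = 53.339 / (15.436 × 20.375)
  = 53.339 / 314.5085 ≈ 0.1696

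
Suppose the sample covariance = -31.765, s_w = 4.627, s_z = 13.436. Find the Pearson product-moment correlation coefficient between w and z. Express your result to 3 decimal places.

r = Cov(w,z) / (s_w · s_z) = -31.765 / (4.627 × 13.436)
  = -31.765 / 62.1684 ≈ -0.511

-0.511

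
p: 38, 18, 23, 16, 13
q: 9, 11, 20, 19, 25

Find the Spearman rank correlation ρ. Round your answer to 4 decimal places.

Rank p: 5, 3, 4, 2, 1
Rank q: 1, 2, 4, 3, 5
d = rank(p) − rank(q): 4, 1, 0, -1, -4; Σd² = 34
ρ = 1 − 6Σd² / [n(n²−1)] = 1 − 6×34 / (5×24) = 1 − 204/120 ≈ -0.7000

-0.7000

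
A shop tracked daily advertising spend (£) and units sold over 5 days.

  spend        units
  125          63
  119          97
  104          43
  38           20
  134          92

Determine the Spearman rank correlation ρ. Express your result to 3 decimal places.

0.700

Rank spend: 4, 3, 2, 1, 5
Rank units: 3, 5, 2, 1, 4
d = rank(spend) − rank(units): 1, -2, 0, 0, 1; Σd² = 6
ρ = 1 − 6Σd² / [n(n²−1)] = 1 − 6×6 / (5×24) = 1 − 36/120 ≈ 0.700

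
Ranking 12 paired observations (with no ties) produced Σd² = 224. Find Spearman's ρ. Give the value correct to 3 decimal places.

0.217

ρ = 1 − 6Σd² / [n(n²−1)] = 1 − 6×224 / (12×143)
  = 1 − 1344/1716 = 1 − 0.7832 ≈ 0.217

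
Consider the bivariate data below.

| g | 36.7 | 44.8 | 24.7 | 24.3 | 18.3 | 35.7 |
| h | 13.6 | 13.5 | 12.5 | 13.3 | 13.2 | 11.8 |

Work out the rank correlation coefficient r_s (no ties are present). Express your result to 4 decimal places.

0.4286

Rank g: 5, 6, 3, 2, 1, 4
Rank h: 6, 5, 2, 4, 3, 1
d = rank(g) − rank(h): -1, 1, 1, -2, -2, 3; Σd² = 20
ρ = 1 − 6Σd² / [n(n²−1)] = 1 − 6×20 / (6×35) = 1 − 120/210 ≈ 0.4286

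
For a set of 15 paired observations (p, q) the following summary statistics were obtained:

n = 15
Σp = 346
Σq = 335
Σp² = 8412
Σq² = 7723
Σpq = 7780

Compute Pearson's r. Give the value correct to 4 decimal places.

0.1633

r = (nΣpq − ΣpΣq) / √[(nΣp² − (Σp)²)(nΣq² − (Σq)²)]
Numerator: 15×7780 − 346×335 = 790
Denominator: √[(126180 − 119716)(115845 − 112225)] = √[6464 × 3620] = 4837.3216
r = 790 / 4837.3216 ≈ 0.1633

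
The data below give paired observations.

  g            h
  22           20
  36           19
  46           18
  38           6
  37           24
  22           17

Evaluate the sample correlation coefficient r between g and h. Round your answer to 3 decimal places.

-0.145

n = 6, Σg = 201, Σh = 104, Σg² = 7193, Σh² = 1986, Σgh = 3442
nΣgh − ΣgΣh = 20652 − 20904 = -252
nΣg² − (Σg)² = 43158 − 40401 = 2757; nΣh² − (Σh)² = 11916 − 10816 = 1100
r = -252 / √(2757 × 1100) = -252 / 1741.4649 ≈ -0.145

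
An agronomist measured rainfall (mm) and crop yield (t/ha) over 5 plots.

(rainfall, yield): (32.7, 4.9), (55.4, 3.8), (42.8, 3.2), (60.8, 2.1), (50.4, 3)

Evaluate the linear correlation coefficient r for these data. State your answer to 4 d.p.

-0.8007

n = 5, Σx = 242.1, Σy = 17, Σx² = 12207.09, Σy² = 62.1, Σxy = 786.59
nΣxy − ΣxΣy = 3932.95 − 4115.7 = -182.75
nΣx² − (Σx)² = 61035.45 − 58612.41 = 2423.04; nΣy² − (Σy)² = 310.5 − 289 = 21.5
r = -182.75 / √(2423.04 × 21.5) = -182.75 / 228.2441 ≈ -0.8007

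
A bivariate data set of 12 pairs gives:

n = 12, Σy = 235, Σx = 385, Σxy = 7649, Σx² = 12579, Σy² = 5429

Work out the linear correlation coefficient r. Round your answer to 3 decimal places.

r = (nΣxy − ΣxΣy) / √[(nΣx² − (Σx)²)(nΣy² − (Σy)²)]
Numerator: 12×7649 − 385×235 = 1313
Denominator: √[(150948 − 148225)(65148 − 55225)] = √[2723 × 9923] = 5198.1082
r = 1313 / 5198.1082 ≈ 0.253

0.253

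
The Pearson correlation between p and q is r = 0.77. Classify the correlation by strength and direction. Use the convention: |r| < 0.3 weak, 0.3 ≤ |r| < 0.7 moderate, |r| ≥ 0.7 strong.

r = 0.77 > 0 so the relationship is positive.
|r| = 0.77, which falls in the strong range.

strong positive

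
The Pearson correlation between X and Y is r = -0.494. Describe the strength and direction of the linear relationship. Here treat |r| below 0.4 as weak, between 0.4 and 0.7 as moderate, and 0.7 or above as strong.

moderate negative

r = -0.494 < 0 so the relationship is negative.
|r| = 0.494, which falls in the moderate range.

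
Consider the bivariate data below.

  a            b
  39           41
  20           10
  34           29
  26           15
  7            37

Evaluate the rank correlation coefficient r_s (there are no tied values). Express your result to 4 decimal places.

Rank a: 5, 2, 4, 3, 1
Rank b: 5, 1, 3, 2, 4
d = rank(a) − rank(b): 0, 1, 1, 1, -3; Σd² = 12
ρ = 1 − 6Σd² / [n(n²−1)] = 1 − 6×12 / (5×24) = 1 − 72/120 ≈ 0.4000

0.4000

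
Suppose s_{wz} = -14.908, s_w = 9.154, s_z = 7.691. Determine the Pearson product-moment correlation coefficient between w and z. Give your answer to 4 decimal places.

-0.2118

r = Cov(w,z) / (s_w · s_z) = -14.908 / (9.154 × 7.691)
  = -14.908 / 70.4034 ≈ -0.2118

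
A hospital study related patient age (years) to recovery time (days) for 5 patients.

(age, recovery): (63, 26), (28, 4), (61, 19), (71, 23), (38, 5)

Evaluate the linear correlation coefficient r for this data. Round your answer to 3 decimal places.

n = 5, Σx = 261, Σy = 77, Σx² = 14959, Σy² = 1607, Σxy = 4732
nΣxy − ΣxΣy = 23660 − 20097 = 3563
nΣx² − (Σx)² = 74795 − 68121 = 6674; nΣy² − (Σy)² = 8035 − 5929 = 2106
r = 3563 / √(6674 × 2106) = 3563 / 3749.0591 ≈ 0.950

0.950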